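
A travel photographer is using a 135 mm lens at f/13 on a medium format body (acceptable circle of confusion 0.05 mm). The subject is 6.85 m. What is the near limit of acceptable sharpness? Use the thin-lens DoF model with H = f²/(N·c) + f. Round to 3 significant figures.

Hyperfocal distance H = f²/(N·c) + f = 135²/(13 × 0.05) + 135 = 18225/0.65 + 135 ≈ 28173.5 mm ≈ 28.17 m.
Near limit Dn = s·(H − f)/(H + s − 2f) = 6850 × (28173.5 − 135) / (28173.5 + 6850 − 2 × 135) = 6850 × 28038.5 / 34753.5 ≈ 5526.5 mm ≈ 5.53 m.

5.53 m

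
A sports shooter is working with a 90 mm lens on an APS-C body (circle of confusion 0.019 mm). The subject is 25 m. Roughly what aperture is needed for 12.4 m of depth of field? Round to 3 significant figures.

Write h = H − f = f²/(N·c). The thin-lens limits are Dn = s·h/(h + (s−f)) and Df = s·h/(h − (s−f)), so DoF = Df − Dn = 2·s·(s−f)·h / (h² − (s−f)²).
That is a quadratic in h: DoF·h² − 2·s·(s−f)·h − DoF·(s−f)² = 0 ⇒ h = (s−f)·(s + √(s² + DoF²)) / DoF = 24910 × (25000 + √(25000² + 12400²)) / 12400 = 24910 × (25000 + 27906.3) / 12400 ≈ 106282 mm.
Then N = f²/(c·h) = 90² / (0.019 × 106282) = 8100 / 2019.4 ≈ 4.01.

f/4.01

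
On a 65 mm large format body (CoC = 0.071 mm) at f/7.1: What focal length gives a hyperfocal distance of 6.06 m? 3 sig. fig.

55.0 mm

From H = f²/(N·c) + f, with f ≪ H: f ≈ √(H·N·c) = √(6060 × 7.1 × 0.071) = √3054.8 ≈ 55.27 mm.
Exact: f² + N·c·f − N·c·H = 0 ⇒ f = (−N·c + √((N·c)² + 4·N·c·H))/2 = (−0.5041 + √12220)/2 ≈ 55.019 mm ≈ 55.0 mm.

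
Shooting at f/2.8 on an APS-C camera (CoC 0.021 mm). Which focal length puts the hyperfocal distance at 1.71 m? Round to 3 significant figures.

From H = f²/(N·c) + f, with f ≪ H: f ≈ √(H·N·c) = √(1710 × 2.8 × 0.021) = √100.55 ≈ 10.03 mm.
The +f correction barely moves this — solving exactly, f² + N·c·f − N·c·H = 0 ⇒ f = (−N·c + √((N·c)² + 4·N·c·H))/2 = (−0.0588 + √402.20)/2 ≈ 9.9980 mm, so f ≈ 10.0 mm.

10.0 mm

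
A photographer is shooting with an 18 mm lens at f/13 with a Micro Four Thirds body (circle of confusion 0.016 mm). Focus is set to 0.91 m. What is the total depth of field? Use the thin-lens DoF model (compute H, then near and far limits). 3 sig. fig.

1.55 m

Hyperfocal distance H = f²/(N·c) + f = 18²/(13 × 0.016) + 18 = 324/0.208 + 18 ≈ 1575.7 mm ≈ 1.576 m.
Near limit Dn = s·(H − f)/(H + s − 2f) = 910 × (1575.7 − 18) / (1575.7 + 910 − 2 × 18) = 910 × 1557.7 / 2449.7 ≈ 578.6 mm.
Far limit Df = s·(H − f)/(H − s) = 910 × (1575.7 − 18) / (1575.7 − 910) = 910 × 1557.7 / 665.7 ≈ 2129.4 mm.
Depth of field = Df − Dn = 2129.4 − 578.6 ≈ 1550.8 mm ≈ 1.55 m.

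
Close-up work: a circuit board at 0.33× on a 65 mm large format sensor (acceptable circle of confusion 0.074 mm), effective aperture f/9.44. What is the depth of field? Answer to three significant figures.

12.8 mm

At magnification m, DoF ≈ 2·N_eff·c/m² = 2 × 9.44 × 0.074 / 0.33² = 1.397 / 0.1089 ≈ 12.8 mm.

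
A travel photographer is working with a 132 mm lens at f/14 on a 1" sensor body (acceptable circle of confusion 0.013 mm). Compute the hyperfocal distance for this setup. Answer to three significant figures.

Hyperfocal distance H = f²/(N·c) + f = 132²/(14 × 0.013) + 132 = 17424/0.182 + 132 ≈ 95868.3 mm ≈ 95.9 m.

95.9 m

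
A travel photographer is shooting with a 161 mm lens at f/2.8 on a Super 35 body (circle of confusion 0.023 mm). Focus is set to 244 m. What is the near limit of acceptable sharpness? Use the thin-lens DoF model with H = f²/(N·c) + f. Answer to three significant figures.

152 m

Hyperfocal distance H = f²/(N·c) + f = 161²/(2.8 × 0.023) + 161 = 25921/0.0644 + 161 ≈ 402661.0 mm ≈ 402.7 m.
Near limit Dn = s·(H − f)/(H + s − 2f) = 244000 × (402661.0 − 161) / (402661.0 + 244000 − 2 × 161) = 244000 × 402500.0 / 646339.0 ≈ 151948 mm ≈ 152 m.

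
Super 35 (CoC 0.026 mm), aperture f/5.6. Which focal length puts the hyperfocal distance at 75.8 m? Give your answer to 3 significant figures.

105 mm

From H = f²/(N·c) + f, with f ≪ H: f ≈ √(H·N·c) = √(75800 × 5.6 × 0.026) = √11036 ≈ 105.1 mm.
The +f correction barely moves this — solving exactly, f² + N·c·f − N·c·H = 0 ⇒ f = (−N·c + √((N·c)² + 4·N·c·H))/2 = (−0.1456 + √44146)/2 ≈ 104.98 mm, so f ≈ 105 mm.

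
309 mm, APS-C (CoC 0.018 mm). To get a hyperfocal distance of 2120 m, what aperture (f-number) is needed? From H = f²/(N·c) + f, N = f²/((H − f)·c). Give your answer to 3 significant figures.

Rearrange H = f²/(N·c) + f for N: N = f² / ((H − f)·c).
N = 309² / ((2120000 − 309) × 0.018) = 95481 / 38154 ≈ 2.50.

f/2.50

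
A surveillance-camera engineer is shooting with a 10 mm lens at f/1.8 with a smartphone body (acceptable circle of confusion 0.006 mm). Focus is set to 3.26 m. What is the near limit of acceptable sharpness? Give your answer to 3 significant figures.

Hyperfocal distance H = f²/(N·c) + f = 10²/(1.8 × 0.006) + 10 = 100/0.0108 + 10 ≈ 9269.3 mm ≈ 9.269 m.
Near limit Dn = s·(H − f)/(H + s − 2f) = 3260 × (9269.3 − 10) / (9269.3 + 3260 − 2 × 10) = 3260 × 9259.3 / 12509.3 ≈ 2413.0 mm ≈ 2.41 m.

2.41 m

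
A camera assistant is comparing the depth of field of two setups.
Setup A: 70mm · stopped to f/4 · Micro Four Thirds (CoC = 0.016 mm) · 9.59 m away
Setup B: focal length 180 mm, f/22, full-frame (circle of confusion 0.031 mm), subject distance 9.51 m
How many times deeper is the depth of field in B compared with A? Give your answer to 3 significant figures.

1.60

Setup A: H = 70²/(4×0.016) + 70 ≈ 76632.5 mm; DoF = Df − Dn = 10951.8 − 8529.4 ≈ 2422.4 mm.
Setup B: H = 180²/(22×0.031) + 180 ≈ 47687.3 mm; DoF = Df − Dn = 11834.1 − 7948.9 ≈ 3885.2 mm.
Ratio = 3885.2 / 2422.4 ≈ 1.60.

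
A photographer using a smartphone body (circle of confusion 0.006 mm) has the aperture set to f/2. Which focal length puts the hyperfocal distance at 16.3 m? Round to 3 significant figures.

From H = f²/(N·c) + f, with f ≪ H: f ≈ √(H·N·c) = √(16300 × 2 × 0.006) = √195.60 ≈ 13.99 mm.
The +f correction barely moves this — solving exactly, f² + N·c·f − N·c·H = 0 ⇒ f = (−N·c + √((N·c)² + 4·N·c·H))/2 = (−0.012 + √782.40)/2 ≈ 13.980 mm, so f ≈ 14.0 mm.

14.0 mm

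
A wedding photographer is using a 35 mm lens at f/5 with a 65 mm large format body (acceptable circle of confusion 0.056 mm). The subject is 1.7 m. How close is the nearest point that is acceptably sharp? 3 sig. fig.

Hyperfocal distance H = f²/(N·c) + f = 35²/(5 × 0.056) + 35 = 1225/0.28 + 35 ≈ 4410.0 mm ≈ 4.410 m.
Near limit Dn = s·(H − f)/(H + s − 2f) = 1700 × (4410.0 − 35) / (4410.0 + 1700 − 2 × 35) = 1700 × 4375.0 / 6040.0 ≈ 1231.4 mm ≈ 1.23 m.

1.23 m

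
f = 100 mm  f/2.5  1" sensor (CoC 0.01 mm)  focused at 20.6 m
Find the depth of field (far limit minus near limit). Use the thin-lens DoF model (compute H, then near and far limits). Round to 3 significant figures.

Hyperfocal distance H = f²/(N·c) + f = 100²/(2.5 × 0.01) + 100 = 10000/0.025 + 100 ≈ 400100.0 mm ≈ 400.1 m.
Near limit Dn = s·(H − f)/(H + s − 2f) = 20600 × (400100.0 − 100) / (400100.0 + 20600 − 2 × 100) = 20600 × 400000.0 / 420500.0 ≈ 19595.7 mm.
Far limit Df = s·(H − f)/(H − s) = 20600 × (400100.0 − 100) / (400100.0 − 20600) = 20600 × 400000.0 / 379500.0 ≈ 21712.8 mm.
Depth of field = Df − Dn = 21712.8 − 19595.7 ≈ 2117.1 mm ≈ 2.12 m.

2.12 m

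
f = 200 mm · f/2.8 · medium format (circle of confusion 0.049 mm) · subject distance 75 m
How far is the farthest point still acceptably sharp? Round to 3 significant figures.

Hyperfocal distance H = f²/(N·c) + f = 200²/(2.8 × 0.049) + 200 = 40000/0.1372 + 200 ≈ 291745.2 mm ≈ 291.7 m.
Far limit Df = s·(H − f)/(H − s) = 75000 × (291745.2 − 200) / (291745.2 − 75000) = 75000 × 291545.2 / 216745.2 ≈ 100883 mm ≈ 101 m.

101 m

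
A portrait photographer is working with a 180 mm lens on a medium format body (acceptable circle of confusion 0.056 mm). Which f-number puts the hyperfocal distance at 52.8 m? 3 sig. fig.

f/11

Rearrange H = f²/(N·c) + f for N: N = f² / ((H − f)·c).
N = 180² / ((52800 − 180) × 0.056) = 32400 / 2947 ≈ 11.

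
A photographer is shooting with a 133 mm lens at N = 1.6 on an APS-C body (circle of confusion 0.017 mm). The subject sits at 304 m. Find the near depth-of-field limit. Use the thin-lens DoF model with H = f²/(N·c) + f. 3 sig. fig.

207 m

Hyperfocal distance H = f²/(N·c) + f = 133²/(1.6 × 0.017) + 133 = 17689/0.0272 + 133 ≈ 650463.9 mm ≈ 650.5 m.
Near limit Dn = s·(H − f)/(H + s − 2f) = 304000 × (650463.9 − 133) / (650463.9 + 304000 − 2 × 133) = 304000 × 650330.9 / 954197.9 ≈ 207190 mm ≈ 207 m.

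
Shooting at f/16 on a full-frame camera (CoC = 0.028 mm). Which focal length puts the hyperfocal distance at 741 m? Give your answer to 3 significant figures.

576 mm

From H = f²/(N·c) + f, with f ≪ H: f ≈ √(H·N·c) = √(741000 × 16 × 0.028) = √331968 ≈ 576.2 mm.
The +f correction barely moves this — solving exactly, f² + N·c·f − N·c·H = 0 ⇒ f = (−N·c + √((N·c)² + 4·N·c·H))/2 = (−0.448 + √1327872)/2 ≈ 575.94 mm, so f ≈ 576 mm.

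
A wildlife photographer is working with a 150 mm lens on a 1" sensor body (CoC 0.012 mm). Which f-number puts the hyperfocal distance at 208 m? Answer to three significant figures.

f/9.02

Rearrange H = f²/(N·c) + f for N: N = f² / ((H − f)·c).
N = 150² / ((208000 − 150) × 0.012) = 22500 / 2494 ≈ 9.02.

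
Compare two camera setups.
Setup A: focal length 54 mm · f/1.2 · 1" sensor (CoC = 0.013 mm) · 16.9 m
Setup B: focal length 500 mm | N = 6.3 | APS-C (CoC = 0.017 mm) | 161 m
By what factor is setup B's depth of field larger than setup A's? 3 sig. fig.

Setup A: H = 54²/(1.2×0.013) + 54 ≈ 186977.1 mm; DoF = Df − Dn = 18573.9 − 15502.8 ≈ 3071.1 mm.
Setup B: H = 500²/(6.3×0.017) + 500 ≈ 2334767.0 mm; DoF = Df − Dn = 172887 − 150642 ≈ 22245 mm.
Ratio = 22245 / 3071.1 ≈ 7.24.

7.24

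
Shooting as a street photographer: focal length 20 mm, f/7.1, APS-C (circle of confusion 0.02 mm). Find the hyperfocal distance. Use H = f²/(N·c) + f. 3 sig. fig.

2.84 m

Hyperfocal distance H = f²/(N·c) + f = 20²/(7.1 × 0.02) + 20 = 400/0.142 + 20 ≈ 2836.9 mm ≈ 2.84 m.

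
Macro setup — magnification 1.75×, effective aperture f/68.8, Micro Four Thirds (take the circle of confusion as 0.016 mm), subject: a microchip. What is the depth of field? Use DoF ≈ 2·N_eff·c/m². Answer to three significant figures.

0.719 mm

At magnification m, DoF ≈ 2·N_eff·c/m² = 2 × 68.8 × 0.016 / 1.75² = 2.202 / 3.062 ≈ 0.719 mm.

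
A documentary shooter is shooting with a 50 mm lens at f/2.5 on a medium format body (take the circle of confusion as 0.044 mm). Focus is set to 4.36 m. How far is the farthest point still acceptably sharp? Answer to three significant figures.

Hyperfocal distance H = f²/(N·c) + f = 50²/(2.5 × 0.044) + 50 = 2500/0.11 + 50 ≈ 22777.3 mm ≈ 22.78 m.
Far limit Df = s·(H − f)/(H − s) = 4360 × (22777.3 − 50) / (22777.3 − 4360) = 4360 × 22727.3 / 18417.3 ≈ 5380.3 mm ≈ 5.38 m.

5.38 m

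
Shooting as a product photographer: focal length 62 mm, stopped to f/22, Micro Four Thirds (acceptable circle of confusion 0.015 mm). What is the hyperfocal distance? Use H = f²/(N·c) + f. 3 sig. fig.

Hyperfocal distance H = f²/(N·c) + f = 62²/(22 × 0.015) + 62 = 3844/0.33 + 62 ≈ 11710.5 mm ≈ 11.7 m.

11.7 m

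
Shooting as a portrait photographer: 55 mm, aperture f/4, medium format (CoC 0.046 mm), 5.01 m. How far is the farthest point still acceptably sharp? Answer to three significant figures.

7.17 m

Hyperfocal distance H = f²/(N·c) + f = 55²/(4 × 0.046) + 55 = 3025/0.184 + 55 ≈ 16495.2 mm ≈ 16.50 m.
Far limit Df = s·(H − f)/(H − s) = 5010 × (16495.2 − 55) / (16495.2 − 5010) = 5010 × 16440.2 / 11485.2 ≈ 7171.4 mm ≈ 7.17 m.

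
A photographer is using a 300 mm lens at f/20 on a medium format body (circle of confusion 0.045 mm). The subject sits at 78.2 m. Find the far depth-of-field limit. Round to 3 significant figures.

Hyperfocal distance H = f²/(N·c) + f = 300²/(20 × 0.045) + 300 = 90000/0.9 + 300 ≈ 100300.0 mm ≈ 100.3 m.
Far limit Df = s·(H − f)/(H − s) = 78200 × (100300.0 − 300) / (100300.0 − 78200) = 78200 × 100000.0 / 22100.0 ≈ 353846 mm ≈ 354 m.

354 m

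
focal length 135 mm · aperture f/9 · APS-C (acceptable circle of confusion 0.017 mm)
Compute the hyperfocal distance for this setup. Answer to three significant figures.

Hyperfocal distance H = f²/(N·c) + f = 135²/(9 × 0.017) + 135 = 18225/0.153 + 135 ≈ 119252.6 mm ≈ 119 m.

119 m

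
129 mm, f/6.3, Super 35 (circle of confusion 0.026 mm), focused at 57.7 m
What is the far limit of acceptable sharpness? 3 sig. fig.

Hyperfocal distance H = f²/(N·c) + f = 129²/(6.3 × 0.026) + 129 = 16641/0.1638 + 129 ≈ 101722.4 mm ≈ 101.7 m.
Far limit Df = s·(H − f)/(H − s) = 57700 × (101722.4 − 129) / (101722.4 − 57700) = 57700 × 101593.4 / 44022.4 ≈ 133158 mm ≈ 133 m.

133 m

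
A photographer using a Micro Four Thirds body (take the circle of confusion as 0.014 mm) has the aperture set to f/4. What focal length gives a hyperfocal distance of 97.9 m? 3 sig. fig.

74.0 mm

From H = f²/(N·c) + f, with f ≪ H: f ≈ √(H·N·c) = √(97900 × 4 × 0.014) = √5482.4 ≈ 74.04 mm.
The +f correction barely moves this — solving exactly, f² + N·c·f − N·c·H = 0 ⇒ f = (−N·c + √((N·c)² + 4·N·c·H))/2 = (−0.056 + √21930)/2 ≈ 74.015 mm, so f ≈ 74.0 mm.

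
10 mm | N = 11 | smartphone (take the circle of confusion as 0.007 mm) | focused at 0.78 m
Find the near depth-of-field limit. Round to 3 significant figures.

Hyperfocal distance H = f²/(N·c) + f = 10²/(11 × 0.007) + 10 = 100/0.077 + 10 ≈ 1308.7 mm ≈ 1.309 m.
Near limit Dn = s·(H − f)/(H + s − 2f) = 780 × (1308.7 − 10) / (1308.7 + 780 − 2 × 10) = 780 × 1298.7 / 2068.7 ≈ 489.67 mm.

490 mm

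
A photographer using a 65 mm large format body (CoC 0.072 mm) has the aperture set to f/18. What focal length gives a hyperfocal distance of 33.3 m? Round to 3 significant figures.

207 mm

From H = f²/(N·c) + f, with f ≪ H: f ≈ √(H·N·c) = √(33300 × 18 × 0.072) = √43157 ≈ 207.7 mm.
Exact: f² + N·c·f − N·c·H = 0 ⇒ f = (−N·c + √((N·c)² + 4·N·c·H))/2 = (−1.296 + √172629)/2 ≈ 207.10 mm ≈ 207 mm.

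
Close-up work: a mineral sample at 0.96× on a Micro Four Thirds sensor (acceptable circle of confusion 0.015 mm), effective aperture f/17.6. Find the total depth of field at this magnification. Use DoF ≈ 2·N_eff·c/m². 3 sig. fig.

0.573 mm

At magnification m, DoF ≈ 2·N_eff·c/m² = 2 × 17.6 × 0.015 / 0.96² = 0.528 / 0.9216 ≈ 0.573 mm.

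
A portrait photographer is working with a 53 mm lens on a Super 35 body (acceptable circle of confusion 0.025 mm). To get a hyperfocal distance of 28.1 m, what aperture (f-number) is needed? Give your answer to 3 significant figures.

Rearrange H = f²/(N·c) + f for N: N = f² / ((H − f)·c).
N = 53² / ((28100 − 53) × 0.025) = 2809 / 701.2 ≈ 4.01.

f/4.01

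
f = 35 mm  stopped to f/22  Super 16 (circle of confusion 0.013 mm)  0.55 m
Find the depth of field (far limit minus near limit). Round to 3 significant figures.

Hyperfocal distance H = f²/(N·c) + f = 35²/(22 × 0.013) + 35 = 1225/0.286 + 35 ≈ 4318.2 mm ≈ 4.318 m.
Near limit Dn = s·(H − f)/(H + s − 2f) = 550 × (4318.2 − 35) / (4318.2 + 550 − 2 × 35) = 550 × 4283.2 / 4798.2 ≈ 490.97 mm.
Far limit Df = s·(H − f)/(H − s) = 550 × (4318.2 − 35) / (4318.2 − 550) = 550 × 4283.2 / 3768.2 ≈ 625.17 mm.
Depth of field = Df − Dn = 625.17 − 490.97 ≈ 134.20 mm.

134 mm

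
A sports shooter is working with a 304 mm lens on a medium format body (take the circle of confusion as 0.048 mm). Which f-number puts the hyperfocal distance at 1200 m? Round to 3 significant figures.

f/1.60

Rearrange H = f²/(N·c) + f for N: N = f² / ((H − f)·c).
N = 304² / ((1200000 − 304) × 0.048) = 92416 / 57585 ≈ 1.60.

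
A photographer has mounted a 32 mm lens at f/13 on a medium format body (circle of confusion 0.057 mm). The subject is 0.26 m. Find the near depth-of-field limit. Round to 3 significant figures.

223 mm

Hyperfocal distance H = f²/(N·c) + f = 32²/(13 × 0.057) + 32 = 1024/0.741 + 32 ≈ 1413.9 mm ≈ 1.414 m.
Near limit Dn = s·(H − f)/(H + s − 2f) = 260 × (1413.9 − 32) / (1413.9 + 260 − 2 × 32) = 260 × 1381.9 / 1609.9 ≈ 223.18 mm.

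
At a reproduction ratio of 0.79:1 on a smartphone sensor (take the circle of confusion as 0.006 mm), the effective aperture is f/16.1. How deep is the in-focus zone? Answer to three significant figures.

0.310 mm

At magnification m, DoF ≈ 2·N_eff·c/m² = 2 × 16.1 × 0.006 / 0.79² = 0.1932 / 0.6241 ≈ 0.31 mm.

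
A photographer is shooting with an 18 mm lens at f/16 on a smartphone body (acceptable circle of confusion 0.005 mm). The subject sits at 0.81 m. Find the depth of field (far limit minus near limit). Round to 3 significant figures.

Hyperfocal distance H = f²/(N·c) + f = 18²/(16 × 0.005) + 18 = 324/0.08 + 18 ≈ 4068.0 mm ≈ 4.068 m.
Near limit Dn = s·(H − f)/(H + s − 2f) = 810 × (4068.0 − 18) / (4068.0 + 810 − 2 × 18) = 810 × 4050.0 / 4842.0 ≈ 677.51 mm.
Far limit Df = s·(H − f)/(H − s) = 810 × (4068.0 − 18) / (4068.0 − 810) = 810 × 4050.0 / 3258.0 ≈ 1006.91 mm.
Depth of field = Df − Dn = 1006.91 − 677.51 ≈ 329.40 mm.

329 mm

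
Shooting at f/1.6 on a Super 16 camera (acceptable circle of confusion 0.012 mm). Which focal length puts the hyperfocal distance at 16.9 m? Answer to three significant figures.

18.0 mm

From H = f²/(N·c) + f, with f ≪ H: f ≈ √(H·N·c) = √(16900 × 1.6 × 0.012) = √324.48 ≈ 18.01 mm.
The +f correction barely moves this — solving exactly, f² + N·c·f − N·c·H = 0 ⇒ f = (−N·c + √((N·c)² + 4·N·c·H))/2 = (−0.0192 + √1297.9)/2 ≈ 18.004 mm, so f ≈ 18.0 mm.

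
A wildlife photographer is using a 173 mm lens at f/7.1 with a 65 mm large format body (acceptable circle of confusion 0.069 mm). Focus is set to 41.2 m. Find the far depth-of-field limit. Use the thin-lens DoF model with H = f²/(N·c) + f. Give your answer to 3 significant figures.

125 m

Hyperfocal distance H = f²/(N·c) + f = 173²/(7.1 × 0.069) + 173 = 29929/0.4899 + 173 ≈ 61265.1 mm ≈ 61.27 m.
Far limit Df = s·(H − f)/(H − s) = 41200 × (61265.1 − 173) / (61265.1 − 41200) = 41200 × 61092.1 / 20065.1 ≈ 125442 mm ≈ 125 m.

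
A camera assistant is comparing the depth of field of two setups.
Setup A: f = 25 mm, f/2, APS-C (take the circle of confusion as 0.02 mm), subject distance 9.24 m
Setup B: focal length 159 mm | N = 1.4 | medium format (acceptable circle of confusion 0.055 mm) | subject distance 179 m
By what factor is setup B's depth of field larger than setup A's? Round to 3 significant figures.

16.6

Setup A: H = 25²/(2×0.02) + 25 ≈ 15650.0 mm; DoF = Df − Dn = 22523 − 5812 ≈ 16711 mm.
Setup B: H = 159²/(1.4×0.055) + 159 ≈ 328483.7 mm; DoF = Df − Dn = 393154 − 115880 ≈ 277274 mm.
Ratio = 277274 / 16711 ≈ 16.6.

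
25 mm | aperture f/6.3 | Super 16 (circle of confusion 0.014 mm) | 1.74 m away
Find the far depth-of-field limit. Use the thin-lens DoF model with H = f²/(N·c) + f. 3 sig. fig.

Hyperfocal distance H = f²/(N·c) + f = 25²/(6.3 × 0.014) + 25 = 625/0.0882 + 25 ≈ 7111.2 mm ≈ 7.111 m.
Far limit Df = s·(H − f)/(H − s) = 1740 × (7111.2 − 25) / (7111.2 − 1740) = 1740 × 7086.2 / 5371.2 ≈ 2295.6 mm ≈ 2.30 m.

2.30 m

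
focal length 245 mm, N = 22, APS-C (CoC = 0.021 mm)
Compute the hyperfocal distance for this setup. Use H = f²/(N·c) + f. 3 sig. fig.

Hyperfocal distance H = f²/(N·c) + f = 245²/(22 × 0.021) + 245 = 60025/0.462 + 245 ≈ 130169.2 mm ≈ 130 m.

130 m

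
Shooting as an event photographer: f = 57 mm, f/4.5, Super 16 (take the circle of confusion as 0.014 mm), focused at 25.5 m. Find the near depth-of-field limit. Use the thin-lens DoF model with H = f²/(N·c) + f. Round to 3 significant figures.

17.1 m

Hyperfocal distance H = f²/(N·c) + f = 57²/(4.5 × 0.014) + 57 = 3249/0.063 + 57 ≈ 51628.4 mm ≈ 51.63 m.
Near limit Dn = s·(H − f)/(H + s − 2f) = 25500 × (51628.4 − 57) / (51628.4 + 25500 − 2 × 57) = 25500 × 51571.4 / 77014.4 ≈ 17076 mm ≈ 17.1 m.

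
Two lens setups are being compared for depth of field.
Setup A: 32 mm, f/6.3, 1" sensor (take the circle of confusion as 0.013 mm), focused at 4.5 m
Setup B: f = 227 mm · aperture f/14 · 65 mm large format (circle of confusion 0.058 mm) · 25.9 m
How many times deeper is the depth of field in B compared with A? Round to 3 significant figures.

6.80

Setup A: H = 32²/(6.3×0.013) + 32 ≈ 12535.1 mm; DoF = Df − Dn = 7002.3 − 3315.3 ≈ 3687.0 mm.
Setup B: H = 227²/(14×0.058) + 227 ≈ 63686.4 mm; DoF = Df − Dn = 43497 − 18440 ≈ 25057 mm.
Ratio = 25057 / 3687.0 ≈ 6.80.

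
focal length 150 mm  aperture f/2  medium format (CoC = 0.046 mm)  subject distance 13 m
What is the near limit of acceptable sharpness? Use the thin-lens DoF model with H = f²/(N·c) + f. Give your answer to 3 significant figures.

Hyperfocal distance H = f²/(N·c) + f = 150²/(2 × 0.046) + 150 = 22500/0.092 + 150 ≈ 244715.2 mm ≈ 244.7 m.
Near limit Dn = s·(H − f)/(H + s − 2f) = 13000 × (244715.2 − 150) / (244715.2 + 13000 − 2 × 150) = 13000 × 244565.2 / 257415.2 ≈ 12351 mm ≈ 12.4 m.

12.4 m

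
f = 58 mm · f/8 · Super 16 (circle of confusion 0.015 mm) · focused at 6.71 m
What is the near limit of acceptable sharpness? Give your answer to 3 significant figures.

Hyperfocal distance H = f²/(N·c) + f = 58²/(8 × 0.015) + 58 = 3364/0.12 + 58 ≈ 28091.3 mm ≈ 28.09 m.
Near limit Dn = s·(H − f)/(H + s − 2f) = 6710 × (28091.3 − 58) / (28091.3 + 6710 − 2 × 58) = 6710 × 28033.3 / 34685.3 ≈ 5423.1 mm ≈ 5.42 m.

5.42 m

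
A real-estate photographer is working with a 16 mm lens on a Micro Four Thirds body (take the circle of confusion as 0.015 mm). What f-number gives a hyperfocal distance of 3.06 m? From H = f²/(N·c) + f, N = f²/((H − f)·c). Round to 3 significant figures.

f/5.61

Rearrange H = f²/(N·c) + f for N: N = f² / ((H − f)·c).
N = 16² / ((3060 − 16) × 0.015) = 256 / 45.66 ≈ 5.61.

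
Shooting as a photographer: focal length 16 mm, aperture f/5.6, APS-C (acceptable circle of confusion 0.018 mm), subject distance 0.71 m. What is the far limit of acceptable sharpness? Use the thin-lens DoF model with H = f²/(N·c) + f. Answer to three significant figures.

0.977 m

Hyperfocal distance H = f²/(N·c) + f = 16²/(5.6 × 0.018) + 16 = 256/0.1008 + 16 ≈ 2555.7 mm ≈ 2.556 m.
Far limit Df = s·(H − f)/(H − s) = 710 × (2555.7 − 16) / (2555.7 − 710) = 710 × 2539.7 / 1845.7 ≈ 976.97 mm ≈ 0.977 m.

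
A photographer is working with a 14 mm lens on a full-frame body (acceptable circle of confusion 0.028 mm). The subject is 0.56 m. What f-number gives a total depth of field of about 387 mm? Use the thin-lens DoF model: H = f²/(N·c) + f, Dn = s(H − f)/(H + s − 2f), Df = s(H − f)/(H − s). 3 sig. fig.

Write h = H − f = f²/(N·c). The thin-lens limits are Dn = s·h/(h + (s−f)) and Df = s·h/(h − (s−f)), so DoF = Df − Dn = 2·s·(s−f)·h / (h² − (s−f)²).
That is a quadratic in h: DoF·h² − 2·s·(s−f)·h − DoF·(s−f)² = 0 ⇒ h = (s−f)·(s + √(s² + DoF²)) / DoF = 546 × (560 + √(560² + 387²)) / 387 = 546 × (560 + 680.712) / 387 ≈ 1750.5 mm.
Then N = f²/(c·h) = 14² / (0.028 × 1750.5) = 196 / 49.013 ≈ 4.

f/4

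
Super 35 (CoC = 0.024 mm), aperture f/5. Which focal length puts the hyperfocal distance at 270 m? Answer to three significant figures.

From H = f²/(N·c) + f, with f ≪ H: f ≈ √(H·N·c) = √(270000 × 5 × 0.024) = √32400 ≈ 180.0 mm.
The +f correction barely moves this — solving exactly, f² + N·c·f − N·c·H = 0 ⇒ f = (−N·c + √((N·c)² + 4·N·c·H))/2 = (−0.12 + √129600)/2 ≈ 179.94 mm, so f ≈ 180 mm.

180 mm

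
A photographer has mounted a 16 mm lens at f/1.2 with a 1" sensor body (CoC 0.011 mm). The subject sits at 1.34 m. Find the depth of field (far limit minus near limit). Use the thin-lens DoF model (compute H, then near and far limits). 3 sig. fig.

Hyperfocal distance H = f²/(N·c) + f = 16²/(1.2 × 0.011) + 16 = 256/0.0132 + 16 ≈ 19409.9 mm ≈ 19.41 m.
Near limit Dn = s·(H − f)/(H + s − 2f) = 1340 × (19409.9 − 16) / (19409.9 + 1340 − 2 × 16) = 1340 × 19393.9 / 20717.9 ≈ 1254.37 mm.
Far limit Df = s·(H − f)/(H − s) = 1340 × (19409.9 − 16) / (19409.9 − 1340) = 1340 × 19393.9 / 18069.9 ≈ 1438.18 mm.
Depth of field = Df − Dn = 1438.18 − 1254.37 ≈ 183.81 mm.

184 mm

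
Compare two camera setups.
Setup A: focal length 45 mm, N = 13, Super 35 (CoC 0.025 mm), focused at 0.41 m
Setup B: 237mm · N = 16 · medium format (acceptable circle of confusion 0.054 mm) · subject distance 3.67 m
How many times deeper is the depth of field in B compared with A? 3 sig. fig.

Setup A: H = 45²/(13×0.025) + 45 ≈ 6275.8 mm; DoF = Df − Dn = 435.512 − 387.311 ≈ 48.201 mm.
Setup B: H = 237²/(16×0.054) + 237 ≈ 65247.4 mm; DoF = Df − Dn = 3874.61 − 3485.92 ≈ 388.69 mm.
Ratio = 388.69 / 48.201 ≈ 8.06.

8.06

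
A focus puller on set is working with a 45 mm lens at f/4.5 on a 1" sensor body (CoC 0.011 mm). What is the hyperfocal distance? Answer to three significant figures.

Hyperfocal distance H = f²/(N·c) + f = 45²/(4.5 × 0.011) + 45 = 2025/0.0495 + 45 ≈ 40954.1 mm ≈ 41.0 m.

41.0 m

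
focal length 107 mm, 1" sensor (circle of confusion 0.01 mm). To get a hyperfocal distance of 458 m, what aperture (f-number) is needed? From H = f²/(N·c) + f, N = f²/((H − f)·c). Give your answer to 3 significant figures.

Rearrange H = f²/(N·c) + f for N: N = f² / ((H − f)·c).
N = 107² / ((458000 − 107) × 0.01) = 11449 / 4579 ≈ 2.50.

f/2.50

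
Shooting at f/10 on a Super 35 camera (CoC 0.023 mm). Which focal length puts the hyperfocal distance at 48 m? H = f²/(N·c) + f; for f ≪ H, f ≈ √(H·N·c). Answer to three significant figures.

From H = f²/(N·c) + f, with f ≪ H: f ≈ √(H·N·c) = √(48000 × 10 × 0.023) = √11040 ≈ 105.1 mm.
The +f correction barely moves this — solving exactly, f² + N·c·f − N·c·H = 0 ⇒ f = (−N·c + √((N·c)² + 4·N·c·H))/2 = (−0.23 + √44160)/2 ≈ 104.96 mm, so f ≈ 105 mm.

105 mm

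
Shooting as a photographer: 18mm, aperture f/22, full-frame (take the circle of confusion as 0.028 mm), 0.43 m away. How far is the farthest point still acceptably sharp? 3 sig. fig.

Hyperfocal distance H = f²/(N·c) + f = 18²/(22 × 0.028) + 18 = 324/0.616 + 18 ≈ 544.0 mm ≈ 0.544 m.
Far limit Df = s·(H − f)/(H − s) = 430 × (544.0 − 18) / (544.0 − 430) = 430 × 526.0 / 114.0 ≈ 1984.4 mm ≈ 1.98 m.

1.98 m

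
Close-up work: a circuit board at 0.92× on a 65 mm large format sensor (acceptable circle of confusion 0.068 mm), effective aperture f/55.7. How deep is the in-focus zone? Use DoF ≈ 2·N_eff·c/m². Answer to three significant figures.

At magnification m, DoF ≈ 2·N_eff·c/m² = 2 × 55.7 × 0.068 / 0.92² = 7.575 / 0.8464 ≈ 8.95 mm.

8.95 mm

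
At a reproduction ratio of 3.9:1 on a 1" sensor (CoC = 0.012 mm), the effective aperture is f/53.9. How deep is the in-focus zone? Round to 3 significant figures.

At magnification m, DoF ≈ 2·N_eff·c/m² = 2 × 53.9 × 0.012 / 3.9² = 1.294 / 15.21 ≈ 0.085 mm.

0.0850 mm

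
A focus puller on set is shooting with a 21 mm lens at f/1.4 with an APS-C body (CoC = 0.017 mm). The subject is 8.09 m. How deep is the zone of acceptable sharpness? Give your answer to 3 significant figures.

Hyperfocal distance H = f²/(N·c) + f = 21²/(1.4 × 0.017) + 21 = 441/0.0238 + 21 ≈ 18550.4 mm ≈ 18.55 m.
Near limit Dn = s·(H − f)/(H + s − 2f) = 8090 × (18550.4 − 21) / (18550.4 + 8090 − 2 × 21) = 8090 × 18529.4 / 26598.4 ≈ 5635.8 mm.
Far limit Df = s·(H − f)/(H − s) = 8090 × (18550.4 − 21) / (18550.4 − 8090) = 8090 × 18529.4 / 10460.4 ≈ 14330.5 mm.
Depth of field = Df − Dn = 14330.5 − 5635.8 ≈ 8694.7 mm ≈ 8.69 m.

8.69 m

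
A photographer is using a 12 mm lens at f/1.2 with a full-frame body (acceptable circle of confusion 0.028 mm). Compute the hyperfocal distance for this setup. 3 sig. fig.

Hyperfocal distance H = f²/(N·c) + f = 12²/(1.2 × 0.028) + 12 = 144/0.0336 + 12 ≈ 4297.7 mm ≈ 4.30 m.

4.30 m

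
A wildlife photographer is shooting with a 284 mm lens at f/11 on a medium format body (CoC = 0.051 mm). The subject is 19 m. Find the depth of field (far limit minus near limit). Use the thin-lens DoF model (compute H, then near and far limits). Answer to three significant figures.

5.03 m

Hyperfocal distance H = f²/(N·c) + f = 284²/(11 × 0.051) + 284 = 80656/0.561 + 284 ≈ 144055.8 mm ≈ 144.1 m.
Near limit Dn = s·(H − f)/(H + s − 2f) = 19000 × (144055.8 − 284) / (144055.8 + 19000 − 2 × 284) = 19000 × 143771.8 / 162487.8 ≈ 16811.5 mm.
Far limit Df = s·(H − f)/(H − s) = 19000 × (144055.8 − 284) / (144055.8 − 19000) = 19000 × 143771.8 / 125055.8 ≈ 21843.6 mm.
Depth of field = Df − Dn = 21843.6 − 16811.5 ≈ 5032.1 mm ≈ 5.03 m.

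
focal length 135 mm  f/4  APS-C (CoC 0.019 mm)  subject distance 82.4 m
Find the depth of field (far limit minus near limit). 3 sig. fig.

Hyperfocal distance H = f²/(N·c) + f = 135²/(4 × 0.019) + 135 = 18225/0.076 + 135 ≈ 239937.6 mm ≈ 239.9 m.
Near limit Dn = s·(H − f)/(H + s − 2f) = 82400 × (239937.6 − 135) / (239937.6 + 82400 − 2 × 135) = 82400 × 239802.6 / 322067.6 ≈ 61353 mm.
Far limit Df = s·(H − f)/(H − s) = 82400 × (239937.6 − 135) / (239937.6 − 82400) = 82400 × 239802.6 / 157537.6 ≈ 125429 mm.
Depth of field = Df − Dn = 125429 − 61353 ≈ 64076 mm ≈ 64.1 m.

64.1 m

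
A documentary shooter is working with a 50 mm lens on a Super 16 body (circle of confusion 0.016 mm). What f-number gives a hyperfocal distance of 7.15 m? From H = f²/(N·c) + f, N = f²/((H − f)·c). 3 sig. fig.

f/22

Rearrange H = f²/(N·c) + f for N: N = f² / ((H − f)·c).
N = 50² / ((7150 − 50) × 0.016) = 2500 / 113.6 ≈ 22.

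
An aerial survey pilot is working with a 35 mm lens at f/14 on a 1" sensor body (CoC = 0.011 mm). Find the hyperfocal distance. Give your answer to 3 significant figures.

7.99 m

Hyperfocal distance H = f²/(N·c) + f = 35²/(14 × 0.011) + 35 = 1225/0.154 + 35 ≈ 7989.5 mm ≈ 7.99 m.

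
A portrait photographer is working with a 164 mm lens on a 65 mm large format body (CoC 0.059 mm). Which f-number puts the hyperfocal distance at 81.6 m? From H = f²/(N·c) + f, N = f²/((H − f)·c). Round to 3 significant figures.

Rearrange H = f²/(N·c) + f for N: N = f² / ((H − f)·c).
N = 164² / ((81600 − 164) × 0.059) = 26896 / 4805 ≈ 5.60.

f/5.60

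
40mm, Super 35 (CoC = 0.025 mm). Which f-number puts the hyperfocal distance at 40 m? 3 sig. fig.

f/1.60

Rearrange H = f²/(N·c) + f for N: N = f² / ((H − f)·c).
N = 40² / ((40000 − 40) × 0.025) = 1600 / 999.0 ≈ 1.60.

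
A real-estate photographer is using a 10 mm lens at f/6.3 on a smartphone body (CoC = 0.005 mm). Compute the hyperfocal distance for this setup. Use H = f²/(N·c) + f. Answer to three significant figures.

3.18 m

Hyperfocal distance H = f²/(N·c) + f = 10²/(6.3 × 0.005) + 10 = 100/0.0315 + 10 ≈ 3184.6 mm ≈ 3.18 m.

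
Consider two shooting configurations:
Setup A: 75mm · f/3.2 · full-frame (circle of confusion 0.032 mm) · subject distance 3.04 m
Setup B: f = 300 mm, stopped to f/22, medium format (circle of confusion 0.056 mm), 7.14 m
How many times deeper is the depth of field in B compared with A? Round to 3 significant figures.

4.10

Setup A: H = 75²/(3.2×0.032) + 75 ≈ 55006.6 mm; DoF = Df − Dn = 3213.45 − 2884.32 ≈ 329.13 mm.
Setup B: H = 300²/(22×0.056) + 300 ≈ 73351.9 mm; DoF = Df − Dn = 7877.6 − 6528.7 ≈ 1348.9 mm.
Ratio = 1348.9 / 329.13 ≈ 4.10.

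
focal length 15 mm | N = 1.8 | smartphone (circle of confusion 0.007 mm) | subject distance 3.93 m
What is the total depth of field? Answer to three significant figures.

1.81 m

Hyperfocal distance H = f²/(N·c) + f = 15²/(1.8 × 0.007) + 15 = 225/0.0126 + 15 ≈ 17872.1 mm ≈ 17.87 m.
Near limit Dn = s·(H − f)/(H + s − 2f) = 3930 × (17872.1 − 15) / (17872.1 + 3930 − 2 × 15) = 3930 × 17857.1 / 21772.1 ≈ 3223.3 mm.
Far limit Df = s·(H − f)/(H − s) = 3930 × (17872.1 − 15) / (17872.1 − 3930) = 3930 × 17857.1 / 13942.1 ≈ 5033.6 mm.
Depth of field = Df − Dn = 5033.6 − 3223.3 ≈ 1810.3 mm ≈ 1.81 m.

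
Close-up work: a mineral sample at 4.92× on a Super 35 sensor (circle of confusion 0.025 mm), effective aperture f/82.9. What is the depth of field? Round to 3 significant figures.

0.171 mm

At magnification m, DoF ≈ 2·N_eff·c/m² = 2 × 82.9 × 0.025 / 4.92² = 4.145 / 24.21 ≈ 0.171 mm.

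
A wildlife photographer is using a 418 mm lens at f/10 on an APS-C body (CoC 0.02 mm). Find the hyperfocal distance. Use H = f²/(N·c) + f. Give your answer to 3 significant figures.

Hyperfocal distance H = f²/(N·c) + f = 418²/(10 × 0.02) + 418 = 174724/0.2 + 418 ≈ 874038.0 mm ≈ 874 m.

874 m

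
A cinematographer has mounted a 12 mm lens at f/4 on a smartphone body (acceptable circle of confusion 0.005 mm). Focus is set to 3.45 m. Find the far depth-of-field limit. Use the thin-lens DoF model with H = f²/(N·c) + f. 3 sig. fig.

Hyperfocal distance H = f²/(N·c) + f = 12²/(4 × 0.005) + 12 = 144/0.02 + 12 ≈ 7212.0 mm ≈ 7.212 m.
Far limit Df = s·(H − f)/(H − s) = 3450 × (7212.0 − 12) / (7212.0 − 3450) = 3450 × 7200.0 / 3762.0 ≈ 6602.9 mm ≈ 6.60 m.

6.60 m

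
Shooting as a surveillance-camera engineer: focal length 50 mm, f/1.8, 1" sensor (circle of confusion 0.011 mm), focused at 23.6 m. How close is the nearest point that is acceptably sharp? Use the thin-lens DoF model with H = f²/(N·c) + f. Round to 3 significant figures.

19.9 m

Hyperfocal distance H = f²/(N·c) + f = 50²/(1.8 × 0.011) + 50 = 2500/0.0198 + 50 ≈ 126312.6 mm ≈ 126.3 m.
Near limit Dn = s·(H − f)/(H + s − 2f) = 23600 × (126312.6 − 50) / (126312.6 + 23600 − 2 × 50) = 23600 × 126262.6 / 149812.6 ≈ 19890 mm ≈ 19.9 m.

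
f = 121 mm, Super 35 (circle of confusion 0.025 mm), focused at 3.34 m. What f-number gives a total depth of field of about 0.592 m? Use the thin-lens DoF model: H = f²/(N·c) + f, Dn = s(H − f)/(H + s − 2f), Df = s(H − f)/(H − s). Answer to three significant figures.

f/16

Write h = H − f = f²/(N·c). The thin-lens limits are Dn = s·h/(h + (s−f)) and Df = s·h/(h − (s−f)), so DoF = Df − Dn = 2·s·(s−f)·h / (h² − (s−f)²).
That is a quadratic in h: DoF·h² − 2·s·(s−f)·h − DoF·(s−f)² = 0 ⇒ h = (s−f)·(s + √(s² + DoF²)) / DoF = 3219 × (3340 + √(3340² + 592²)) / 592 = 3219 × (3340 + 3392.06) / 592 ≈ 36606 mm.
Then N = f²/(c·h) = 121² / (0.025 × 36606) = 14641 / 915.14 ≈ 16.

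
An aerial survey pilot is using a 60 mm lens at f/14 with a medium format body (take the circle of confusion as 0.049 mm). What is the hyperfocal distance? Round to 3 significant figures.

5.31 m

Hyperfocal distance H = f²/(N·c) + f = 60²/(14 × 0.049) + 60 = 3600/0.686 + 60 ≈ 5307.8 mm ≈ 5.31 m.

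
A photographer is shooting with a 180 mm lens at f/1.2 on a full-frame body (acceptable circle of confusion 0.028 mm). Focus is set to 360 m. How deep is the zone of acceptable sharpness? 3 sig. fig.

312 m

Hyperfocal distance H = f²/(N·c) + f = 180²/(1.2 × 0.028) + 180 = 32400/0.0336 + 180 ≈ 964465.7 mm ≈ 964.5 m.
Near limit Dn = s·(H − f)/(H + s − 2f) = 360000 × (964465.7 − 180) / (964465.7 + 360000 − 2 × 180) = 360000 × 964285.7 / 1324105.7 ≈ 262172 mm.
Far limit Df = s·(H − f)/(H − s) = 360000 × (964465.7 − 180) / (964465.7 − 360000) = 360000 × 964285.7 / 604465.7 ≈ 574297 mm.
Depth of field = Df − Dn = 574297 − 262172 ≈ 312125 mm ≈ 312 m.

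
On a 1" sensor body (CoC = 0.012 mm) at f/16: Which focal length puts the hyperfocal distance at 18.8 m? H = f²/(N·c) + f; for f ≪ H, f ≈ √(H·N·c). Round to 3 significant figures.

60.0 mm

From H = f²/(N·c) + f, with f ≪ H: f ≈ √(H·N·c) = √(18800 × 16 × 0.012) = √3609.6 ≈ 60.08 mm.
Exact: f² + N·c·f − N·c·H = 0 ⇒ f = (−N·c + √((N·c)² + 4·N·c·H))/2 = (−0.192 + √14438)/2 ≈ 59.984 mm ≈ 60.0 mm.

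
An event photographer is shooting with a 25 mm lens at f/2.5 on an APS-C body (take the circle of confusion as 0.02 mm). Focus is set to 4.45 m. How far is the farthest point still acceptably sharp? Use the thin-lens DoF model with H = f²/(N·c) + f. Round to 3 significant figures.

Hyperfocal distance H = f²/(N·c) + f = 25²/(2.5 × 0.02) + 25 = 625/0.05 + 25 ≈ 12525.0 mm ≈ 12.53 m.
Far limit Df = s·(H − f)/(H − s) = 4450 × (12525.0 − 25) / (12525.0 − 4450) = 4450 × 12500.0 / 8075.0 ≈ 6888.5 mm ≈ 6.89 m.

6.89 m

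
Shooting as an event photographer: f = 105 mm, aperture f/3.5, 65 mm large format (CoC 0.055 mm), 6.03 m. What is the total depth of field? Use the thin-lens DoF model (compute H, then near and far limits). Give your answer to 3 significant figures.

1.26 m

Hyperfocal distance H = f²/(N·c) + f = 105²/(3.5 × 0.055) + 105 = 11025/0.1925 + 105 ≈ 57377.7 mm ≈ 57.38 m.
Near limit Dn = s·(H − f)/(H + s − 2f) = 6030 × (57377.7 − 105) / (57377.7 + 6030 − 2 × 105) = 6030 × 57272.7 / 63197.7 ≈ 5464.7 mm.
Far limit Df = s·(H − f)/(H − s) = 6030 × (57377.7 − 105) / (57377.7 − 6030) = 6030 × 57272.7 / 51347.7 ≈ 6725.8 mm.
Depth of field = Df − Dn = 6725.8 − 5464.7 ≈ 1261.1 mm ≈ 1.26 m.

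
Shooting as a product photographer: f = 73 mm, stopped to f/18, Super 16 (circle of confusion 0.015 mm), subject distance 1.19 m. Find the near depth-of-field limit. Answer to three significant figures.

Hyperfocal distance H = f²/(N·c) + f = 73²/(18 × 0.015) + 73 = 5329/0.27 + 73 ≈ 19810.0 mm ≈ 19.81 m.
Near limit Dn = s·(H − f)/(H + s − 2f) = 1190 × (19810.0 − 73) / (19810.0 + 1190 − 2 × 73) = 1190 × 19737.0 / 20854.0 ≈ 1126.3 mm ≈ 1.13 m.

1.13 m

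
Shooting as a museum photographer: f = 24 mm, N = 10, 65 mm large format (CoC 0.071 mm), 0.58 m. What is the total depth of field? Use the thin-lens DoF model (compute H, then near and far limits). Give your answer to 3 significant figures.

Hyperfocal distance H = f²/(N·c) + f = 24²/(10 × 0.071) + 24 = 576/0.71 + 24 ≈ 835.3 mm ≈ 0.835 m.
Near limit Dn = s·(H − f)/(H + s − 2f) = 580 × (835.3 − 24) / (835.3 + 580 − 2 × 24) = 580 × 811.3 / 1367.3 ≈ 344.1 mm.
Far limit Df = s·(H − f)/(H − s) = 580 × (835.3 − 24) / (835.3 − 580) = 580 × 811.3 / 255.3 ≈ 1843.3 mm.
Depth of field = Df − Dn = 1843.3 − 344.1 ≈ 1499.2 mm ≈ 1.50 m.

1.50 m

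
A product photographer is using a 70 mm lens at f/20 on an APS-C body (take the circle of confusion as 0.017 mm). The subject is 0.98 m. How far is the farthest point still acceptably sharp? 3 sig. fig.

Hyperfocal distance H = f²/(N·c) + f = 70²/(20 × 0.017) + 70 = 4900/0.34 + 70 ≈ 14481.8 mm ≈ 14.48 m.
Far limit Df = s·(H − f)/(H − s) = 980 × (14481.8 − 70) / (14481.8 − 980) = 980 × 14411.8 / 13501.8 ≈ 1046.1 mm ≈ 1.05 m.

1.05 m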